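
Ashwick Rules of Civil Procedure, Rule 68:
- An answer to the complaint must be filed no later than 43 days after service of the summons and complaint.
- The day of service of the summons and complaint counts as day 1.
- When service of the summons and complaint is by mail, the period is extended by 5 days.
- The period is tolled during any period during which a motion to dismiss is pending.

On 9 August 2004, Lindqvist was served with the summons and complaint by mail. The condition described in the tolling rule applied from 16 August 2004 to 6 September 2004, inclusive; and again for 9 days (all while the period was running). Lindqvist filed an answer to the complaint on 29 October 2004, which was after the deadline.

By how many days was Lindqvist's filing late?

3 days

Counting 9 August 2004 as day 1, day 43 is September 20, 2004.
Service was by mail, adding 5 days: September 20, 2004 + 5 days = September 25, 2004.
From August 16, 2004 through September 6, 2004 inclusive is 22 days; tolling adds 22 days: September 25, 2004 + 22 days = October 17, 2004.
Tolling adds 9 days: October 17, 2004 + 9 days = October 26, 2004.
The deadline is October 26, 2004; from October 26, 2004 to October 29, 2004 is 3 days.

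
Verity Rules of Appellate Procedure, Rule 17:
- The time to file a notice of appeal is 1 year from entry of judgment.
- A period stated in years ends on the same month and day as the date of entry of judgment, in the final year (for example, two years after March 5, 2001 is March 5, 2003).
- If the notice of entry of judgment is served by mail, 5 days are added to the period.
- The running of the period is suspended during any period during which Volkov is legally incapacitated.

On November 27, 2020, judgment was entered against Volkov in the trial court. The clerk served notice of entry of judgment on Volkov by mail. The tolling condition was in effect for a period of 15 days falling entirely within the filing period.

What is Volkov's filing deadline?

1 year after November 27, 2020 is November 27, 2021.
Service was by mail, adding 5 days: November 27, 2021 + 5 days = December 2, 2021.
Tolling adds 15 days: December 2, 2021 + 15 days = December 17, 2021.

December 17, 2021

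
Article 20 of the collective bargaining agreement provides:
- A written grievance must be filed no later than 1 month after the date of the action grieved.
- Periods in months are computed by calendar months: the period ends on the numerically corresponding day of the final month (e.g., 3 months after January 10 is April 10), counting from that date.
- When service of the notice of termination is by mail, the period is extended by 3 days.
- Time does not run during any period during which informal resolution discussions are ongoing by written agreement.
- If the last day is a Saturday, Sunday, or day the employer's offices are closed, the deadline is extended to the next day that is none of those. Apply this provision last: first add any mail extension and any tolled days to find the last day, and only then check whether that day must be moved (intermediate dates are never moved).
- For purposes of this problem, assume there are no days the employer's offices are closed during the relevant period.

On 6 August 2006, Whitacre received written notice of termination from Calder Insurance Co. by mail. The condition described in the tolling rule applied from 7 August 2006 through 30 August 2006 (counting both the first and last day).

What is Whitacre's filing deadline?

1 month after 6 August 2006 is September 6, 2006.
Service was by mail, adding 3 days: September 6, 2006 + 3 days = September 9, 2006.
From August 7, 2006 through August 30, 2006 inclusive is 24 days; tolling adds 24 days: September 9, 2006 + 24 days = October 3, 2006.
October 3, 2006 is a Tuesday and not a day the employer's offices are closed, so no extension applies.

October 3, 2006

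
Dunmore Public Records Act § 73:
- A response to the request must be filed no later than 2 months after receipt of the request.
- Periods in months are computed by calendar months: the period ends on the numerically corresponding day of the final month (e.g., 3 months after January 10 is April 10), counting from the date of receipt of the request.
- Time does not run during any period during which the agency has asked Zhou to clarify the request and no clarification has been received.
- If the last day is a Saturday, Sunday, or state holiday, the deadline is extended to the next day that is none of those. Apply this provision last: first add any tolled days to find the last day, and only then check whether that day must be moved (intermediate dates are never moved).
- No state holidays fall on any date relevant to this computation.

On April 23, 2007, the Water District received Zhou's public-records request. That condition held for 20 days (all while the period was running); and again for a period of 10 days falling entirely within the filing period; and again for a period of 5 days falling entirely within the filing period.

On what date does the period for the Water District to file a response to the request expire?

2 months after April 23, 2007 is June 23, 2007.
Tolling adds 20 days: June 23, 2007 + 20 days = July 13, 2007.
Tolling adds 10 days: July 13, 2007 + 10 days = July 23, 2007.
Tolling adds 5 days: July 23, 2007 + 5 days = July 28, 2007.
July 28, 2007 is Saturday; July 29, 2007 is Sunday. The next qualifying day is July 30, 2007.

July 30, 2007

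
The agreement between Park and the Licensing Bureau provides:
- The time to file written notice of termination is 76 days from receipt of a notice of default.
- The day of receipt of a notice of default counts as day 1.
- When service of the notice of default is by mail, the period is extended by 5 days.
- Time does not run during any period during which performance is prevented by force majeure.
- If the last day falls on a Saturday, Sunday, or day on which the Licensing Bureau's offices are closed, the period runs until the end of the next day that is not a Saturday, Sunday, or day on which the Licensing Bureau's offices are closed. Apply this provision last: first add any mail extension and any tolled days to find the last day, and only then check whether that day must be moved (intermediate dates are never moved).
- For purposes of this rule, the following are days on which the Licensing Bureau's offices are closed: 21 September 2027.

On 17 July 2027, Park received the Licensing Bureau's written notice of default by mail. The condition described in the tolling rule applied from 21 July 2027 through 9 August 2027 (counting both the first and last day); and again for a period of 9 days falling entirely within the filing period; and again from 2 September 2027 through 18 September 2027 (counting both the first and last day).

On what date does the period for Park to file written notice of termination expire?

November 22, 2027

Counting 17 July 2027 as day 1, day 76 is September 30, 2027.
Service was by mail, adding 5 days: September 30, 2027 + 5 days = October 5, 2027.
From July 21, 2027 through August 9, 2027 inclusive is 20 days; tolling adds 20 days: October 5, 2027 + 20 days = October 25, 2027.
Tolling adds 9 days: October 25, 2027 + 9 days = November 3, 2027.
From September 2, 2027 through September 18, 2027 inclusive is 17 days; tolling adds 17 days: November 3, 2027 + 17 days = November 20, 2027.
November 20, 2027 is Saturday; November 21, 2027 is Sunday. The next qualifying day is November 22, 2027.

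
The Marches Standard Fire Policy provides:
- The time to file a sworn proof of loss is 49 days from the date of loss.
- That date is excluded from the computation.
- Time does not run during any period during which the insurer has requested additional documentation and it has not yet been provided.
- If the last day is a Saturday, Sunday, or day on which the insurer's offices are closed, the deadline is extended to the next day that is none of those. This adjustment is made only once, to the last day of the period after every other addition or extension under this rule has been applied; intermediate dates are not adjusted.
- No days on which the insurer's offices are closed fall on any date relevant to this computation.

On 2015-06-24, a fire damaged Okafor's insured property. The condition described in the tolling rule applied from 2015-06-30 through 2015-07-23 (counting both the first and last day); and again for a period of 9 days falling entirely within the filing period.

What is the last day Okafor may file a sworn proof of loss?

September 14, 2015

49 days after 2015-06-24 is August 12, 2015.
From June 30, 2015 through July 23, 2015 inclusive is 24 days; tolling adds 24 days: August 12, 2015 + 24 days = September 5, 2015.
Tolling adds 9 days: September 5, 2015 + 9 days = September 14, 2015.
September 14, 2015 is a Monday and not a day on which the insurer's offices are closed, so no extension applies.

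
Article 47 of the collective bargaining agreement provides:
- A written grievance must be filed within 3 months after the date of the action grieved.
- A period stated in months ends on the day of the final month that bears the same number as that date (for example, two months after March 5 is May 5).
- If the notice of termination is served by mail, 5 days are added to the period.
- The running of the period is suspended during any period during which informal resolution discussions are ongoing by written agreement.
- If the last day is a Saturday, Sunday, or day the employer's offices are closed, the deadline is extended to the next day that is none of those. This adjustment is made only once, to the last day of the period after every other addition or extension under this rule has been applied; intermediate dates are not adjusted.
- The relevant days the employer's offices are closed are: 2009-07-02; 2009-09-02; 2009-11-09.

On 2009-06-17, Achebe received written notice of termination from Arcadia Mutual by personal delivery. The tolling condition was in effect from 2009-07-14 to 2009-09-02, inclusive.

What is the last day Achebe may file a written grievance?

3 months after 2009-06-17 is September 17, 2009.
Service was not by mail, so no mail extension applies.
From July 14, 2009 through September 2, 2009 inclusive is 51 days; tolling adds 51 days: September 17, 2009 + 51 days = November 7, 2009.
November 7, 2009 is Saturday; November 8, 2009 is Sunday; November 9, 2009 is a listed holiday. The next qualifying day is November 10, 2009.

November 10, 2009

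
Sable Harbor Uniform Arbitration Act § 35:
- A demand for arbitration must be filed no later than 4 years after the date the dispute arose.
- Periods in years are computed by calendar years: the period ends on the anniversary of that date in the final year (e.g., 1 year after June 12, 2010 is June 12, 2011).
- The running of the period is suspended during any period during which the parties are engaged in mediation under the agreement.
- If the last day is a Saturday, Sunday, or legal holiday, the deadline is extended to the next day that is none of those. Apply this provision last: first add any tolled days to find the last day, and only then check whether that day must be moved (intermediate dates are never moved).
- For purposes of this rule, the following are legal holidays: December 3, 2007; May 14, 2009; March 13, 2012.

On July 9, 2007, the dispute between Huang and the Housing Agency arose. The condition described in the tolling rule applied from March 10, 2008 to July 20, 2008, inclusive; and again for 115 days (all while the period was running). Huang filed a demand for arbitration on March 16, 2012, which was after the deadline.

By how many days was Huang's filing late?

2 days

4 years after July 9, 2007 is July 9, 2011.
From March 10, 2008 through July 20, 2008 inclusive is 133 days; tolling adds 133 days: July 9, 2011 + 133 days = November 19, 2011.
Tolling adds 115 days: November 19, 2011 + 115 days = March 13, 2012.
March 13, 2012 is a listed holiday. The next qualifying day is March 14, 2012.
The deadline is March 14, 2012; from March 14, 2012 to March 16, 2012 is 2 days.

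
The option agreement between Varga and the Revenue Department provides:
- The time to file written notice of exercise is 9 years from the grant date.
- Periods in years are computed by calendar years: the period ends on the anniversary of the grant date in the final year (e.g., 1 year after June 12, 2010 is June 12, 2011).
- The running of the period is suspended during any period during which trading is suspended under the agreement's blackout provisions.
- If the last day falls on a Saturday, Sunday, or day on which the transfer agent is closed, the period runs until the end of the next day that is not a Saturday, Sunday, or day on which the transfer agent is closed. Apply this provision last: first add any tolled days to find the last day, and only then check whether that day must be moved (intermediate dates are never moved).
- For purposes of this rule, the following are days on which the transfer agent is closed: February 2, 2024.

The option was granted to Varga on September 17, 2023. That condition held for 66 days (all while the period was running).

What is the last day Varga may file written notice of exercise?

9 years after September 17, 2023 is September 17, 2032.
Tolling adds 66 days: September 17, 2032 + 66 days = November 22, 2032.
November 22, 2032 is a Monday and not a day on which the transfer agent is closed, so no extension applies.

November 22, 2032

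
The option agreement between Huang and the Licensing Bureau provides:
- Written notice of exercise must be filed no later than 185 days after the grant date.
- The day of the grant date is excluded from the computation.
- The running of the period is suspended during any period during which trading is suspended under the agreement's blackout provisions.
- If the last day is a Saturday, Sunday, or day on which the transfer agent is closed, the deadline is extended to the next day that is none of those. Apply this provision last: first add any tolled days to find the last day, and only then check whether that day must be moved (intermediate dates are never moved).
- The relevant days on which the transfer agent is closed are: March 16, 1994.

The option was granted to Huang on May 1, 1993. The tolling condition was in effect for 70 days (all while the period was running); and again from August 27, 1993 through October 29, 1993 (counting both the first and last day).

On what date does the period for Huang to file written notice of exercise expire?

March 17, 1994

185 days after May 1, 1993 is November 2, 1993.
Tolling adds 70 days: November 2, 1993 + 70 days = January 11, 1994.
From August 27, 1993 through October 29, 1993 inclusive is 64 days; tolling adds 64 days: January 11, 1994 + 64 days = March 16, 1994.
March 16, 1994 is a listed holiday. The next qualifying day is March 17, 1994.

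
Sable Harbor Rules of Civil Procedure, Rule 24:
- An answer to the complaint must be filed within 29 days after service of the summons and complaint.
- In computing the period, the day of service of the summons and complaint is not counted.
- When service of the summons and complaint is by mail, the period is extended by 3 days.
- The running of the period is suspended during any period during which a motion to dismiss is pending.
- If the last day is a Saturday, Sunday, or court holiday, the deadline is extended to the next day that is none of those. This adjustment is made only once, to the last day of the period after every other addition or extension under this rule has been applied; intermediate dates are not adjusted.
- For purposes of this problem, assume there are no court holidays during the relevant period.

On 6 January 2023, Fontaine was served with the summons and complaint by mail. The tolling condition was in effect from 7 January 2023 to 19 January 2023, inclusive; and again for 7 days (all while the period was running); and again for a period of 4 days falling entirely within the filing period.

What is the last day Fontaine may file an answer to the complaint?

29 days after 6 January 2023 is February 4, 2023.
Service was by mail, adding 3 days: February 4, 2023 + 3 days = February 7, 2023.
From January 7, 2023 through January 19, 2023 inclusive is 13 days; tolling adds 13 days: February 7, 2023 + 13 days = February 20, 2023.
Tolling adds 7 days: February 20, 2023 + 7 days = February 27, 2023.
Tolling adds 4 days: February 27, 2023 + 4 days = March 3, 2023.
March 3, 2023 is a Friday and not a court holiday, so no extension applies.

March 3, 2023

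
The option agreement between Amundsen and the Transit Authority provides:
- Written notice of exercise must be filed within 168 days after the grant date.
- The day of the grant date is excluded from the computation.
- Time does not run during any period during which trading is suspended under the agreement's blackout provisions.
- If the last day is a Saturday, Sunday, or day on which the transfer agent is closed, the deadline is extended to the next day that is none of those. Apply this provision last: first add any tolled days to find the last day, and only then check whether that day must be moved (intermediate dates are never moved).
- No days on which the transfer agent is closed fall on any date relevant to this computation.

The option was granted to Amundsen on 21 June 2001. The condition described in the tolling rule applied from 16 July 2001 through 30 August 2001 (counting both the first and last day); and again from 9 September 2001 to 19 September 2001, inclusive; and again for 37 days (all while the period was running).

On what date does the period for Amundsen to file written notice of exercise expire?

168 days after 21 June 2001 is December 6, 2001.
From July 16, 2001 through August 30, 2001 inclusive is 46 days; tolling adds 46 days: December 6, 2001 + 46 days = January 21, 2002.
From September 9, 2001 through September 19, 2001 inclusive is 11 days; tolling adds 11 days: January 21, 2002 + 11 days = February 1, 2002.
Tolling adds 37 days: February 1, 2002 + 37 days = March 10, 2002.
March 10, 2002 is Sunday. The next qualifying day is March 11, 2002.

March 11, 2002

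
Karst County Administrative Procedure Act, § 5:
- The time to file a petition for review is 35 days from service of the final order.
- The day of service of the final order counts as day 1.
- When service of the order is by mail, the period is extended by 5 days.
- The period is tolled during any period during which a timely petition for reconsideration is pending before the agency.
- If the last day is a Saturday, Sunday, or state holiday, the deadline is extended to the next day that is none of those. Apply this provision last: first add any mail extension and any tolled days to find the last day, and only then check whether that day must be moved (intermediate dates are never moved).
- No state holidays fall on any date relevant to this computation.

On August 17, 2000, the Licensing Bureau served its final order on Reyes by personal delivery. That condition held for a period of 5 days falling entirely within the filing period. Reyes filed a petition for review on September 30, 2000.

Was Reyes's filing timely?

No

Counting August 17, 2000 as day 1, day 35 is September 20, 2000.
Service was not by mail, so no mail extension applies.
Tolling adds 5 days: September 20, 2000 + 5 days = September 25, 2000.
September 25, 2000 is a Monday and not a state holiday, so no extension applies.
The deadline is September 25, 2000; the filing on September 30, 2000 is after that date.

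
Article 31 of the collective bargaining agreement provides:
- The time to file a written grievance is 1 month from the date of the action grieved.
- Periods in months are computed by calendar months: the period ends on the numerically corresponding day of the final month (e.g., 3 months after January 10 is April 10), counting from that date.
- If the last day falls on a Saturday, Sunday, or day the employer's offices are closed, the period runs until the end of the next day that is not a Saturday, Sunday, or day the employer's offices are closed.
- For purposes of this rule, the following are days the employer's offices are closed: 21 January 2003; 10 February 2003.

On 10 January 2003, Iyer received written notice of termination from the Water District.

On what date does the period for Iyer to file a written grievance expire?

1 month after 10 January 2003 is February 10, 2003.
February 10, 2003 is a listed holiday. The next qualifying day is February 11, 2003.

February 11, 2003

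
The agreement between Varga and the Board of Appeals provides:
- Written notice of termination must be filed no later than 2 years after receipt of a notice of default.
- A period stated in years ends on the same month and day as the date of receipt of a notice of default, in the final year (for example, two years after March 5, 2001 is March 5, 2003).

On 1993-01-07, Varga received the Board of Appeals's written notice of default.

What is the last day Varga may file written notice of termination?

January 7, 1995

2 years after 1993-01-07 is January 7, 1995.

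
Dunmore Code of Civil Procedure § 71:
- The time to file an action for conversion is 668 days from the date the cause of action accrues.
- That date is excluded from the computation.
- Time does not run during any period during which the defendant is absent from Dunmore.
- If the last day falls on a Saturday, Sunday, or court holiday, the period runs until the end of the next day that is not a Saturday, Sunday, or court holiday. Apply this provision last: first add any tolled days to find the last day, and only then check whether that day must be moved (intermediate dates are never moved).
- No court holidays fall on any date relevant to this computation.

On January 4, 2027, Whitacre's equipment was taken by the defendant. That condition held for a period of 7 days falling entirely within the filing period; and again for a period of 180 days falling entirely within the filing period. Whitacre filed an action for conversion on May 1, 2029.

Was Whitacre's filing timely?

Yes

668 days after January 4, 2027 is November 2, 2028.
Tolling adds 7 days: November 2, 2028 + 7 days = November 9, 2028.
Tolling adds 180 days: November 9, 2028 + 180 days = May 8, 2029.
May 8, 2029 is a Tuesday and not a court holiday, so no extension applies.
The deadline is May 8, 2029; the filing on May 1, 2029 is on or before that date.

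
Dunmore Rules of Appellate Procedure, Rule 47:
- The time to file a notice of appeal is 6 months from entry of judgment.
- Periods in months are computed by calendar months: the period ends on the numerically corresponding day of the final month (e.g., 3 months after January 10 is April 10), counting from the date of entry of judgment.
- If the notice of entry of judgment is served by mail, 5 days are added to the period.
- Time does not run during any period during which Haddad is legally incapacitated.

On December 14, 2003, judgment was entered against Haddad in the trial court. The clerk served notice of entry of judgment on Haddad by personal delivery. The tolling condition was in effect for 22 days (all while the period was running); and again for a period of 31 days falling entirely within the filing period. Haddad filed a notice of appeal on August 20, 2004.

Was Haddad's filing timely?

No

6 months after December 14, 2003 is June 14, 2004.
Service was not by mail, so no mail extension applies.
Tolling adds 22 days: June 14, 2004 + 22 days = July 6, 2004.
Tolling adds 31 days: July 6, 2004 + 31 days = August 6, 2004.
The deadline is August 6, 2004; the filing on August 20, 2004 is after that date.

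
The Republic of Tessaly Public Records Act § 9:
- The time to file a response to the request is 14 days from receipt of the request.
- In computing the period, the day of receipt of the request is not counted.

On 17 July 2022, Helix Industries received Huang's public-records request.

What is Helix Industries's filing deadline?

14 days after 17 July 2022 is July 31, 2022.

July 31, 2022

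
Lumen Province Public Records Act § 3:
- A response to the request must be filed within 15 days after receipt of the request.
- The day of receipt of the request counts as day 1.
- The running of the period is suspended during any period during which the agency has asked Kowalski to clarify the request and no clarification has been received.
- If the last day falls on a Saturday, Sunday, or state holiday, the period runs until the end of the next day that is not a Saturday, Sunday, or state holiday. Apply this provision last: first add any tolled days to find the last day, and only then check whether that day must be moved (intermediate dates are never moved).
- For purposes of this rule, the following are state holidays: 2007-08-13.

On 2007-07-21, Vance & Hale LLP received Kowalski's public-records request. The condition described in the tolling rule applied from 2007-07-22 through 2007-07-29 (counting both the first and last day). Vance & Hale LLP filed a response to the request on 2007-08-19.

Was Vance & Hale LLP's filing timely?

Counting 2007-07-21 as day 1, day 15 is August 4, 2007.
From July 22, 2007 through July 29, 2007 inclusive is 8 days; tolling adds 8 days: August 4, 2007 + 8 days = August 12, 2007.
August 12, 2007 is Sunday; August 13, 2007 is a listed holiday. The next qualifying day is August 14, 2007.
The deadline is August 14, 2007; the filing on August 19, 2007 is after that date.

No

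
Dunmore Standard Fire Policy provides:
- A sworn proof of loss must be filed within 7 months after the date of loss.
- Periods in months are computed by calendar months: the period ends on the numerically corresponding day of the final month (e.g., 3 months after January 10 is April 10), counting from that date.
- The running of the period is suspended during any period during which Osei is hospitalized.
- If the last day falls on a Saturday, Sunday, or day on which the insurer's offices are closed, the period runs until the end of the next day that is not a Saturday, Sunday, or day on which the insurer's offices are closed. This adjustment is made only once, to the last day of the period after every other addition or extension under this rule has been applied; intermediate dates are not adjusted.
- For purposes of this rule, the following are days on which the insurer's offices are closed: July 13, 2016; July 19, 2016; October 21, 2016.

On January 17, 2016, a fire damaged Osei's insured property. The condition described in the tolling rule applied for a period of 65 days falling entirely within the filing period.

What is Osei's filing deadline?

7 months after January 17, 2016 is August 17, 2016.
Tolling adds 65 days: August 17, 2016 + 65 days = October 21, 2016.
October 21, 2016 is a listed holiday; October 22, 2016 is Saturday; October 23, 2016 is Sunday. The next qualifying day is October 24, 2016.

October 24, 2016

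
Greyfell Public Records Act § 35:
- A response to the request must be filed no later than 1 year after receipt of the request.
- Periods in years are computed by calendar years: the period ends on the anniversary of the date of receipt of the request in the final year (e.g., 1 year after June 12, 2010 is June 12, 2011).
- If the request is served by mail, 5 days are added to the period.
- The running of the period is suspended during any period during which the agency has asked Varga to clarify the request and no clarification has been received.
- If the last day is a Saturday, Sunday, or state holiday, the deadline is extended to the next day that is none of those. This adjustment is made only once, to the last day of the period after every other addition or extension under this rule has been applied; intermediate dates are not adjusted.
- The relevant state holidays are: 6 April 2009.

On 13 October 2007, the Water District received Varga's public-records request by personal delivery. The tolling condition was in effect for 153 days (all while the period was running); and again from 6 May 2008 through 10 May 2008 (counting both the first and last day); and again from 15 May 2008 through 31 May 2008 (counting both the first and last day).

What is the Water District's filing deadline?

1 year after 13 October 2007 is October 13, 2008.
Service was not by mail, so no mail extension applies.
Tolling adds 153 days: October 13, 2008 + 153 days = March 15, 2009.
From May 6, 2008 through May 10, 2008 inclusive is 5 days; tolling adds 5 days: March 15, 2009 + 5 days = March 20, 2009.
From May 15, 2008 through May 31, 2008 inclusive is 17 days; tolling adds 17 days: March 20, 2009 + 17 days = April 6, 2009.
April 6, 2009 is a listed holiday. The next qualifying day is April 7, 2009.

April 7, 2009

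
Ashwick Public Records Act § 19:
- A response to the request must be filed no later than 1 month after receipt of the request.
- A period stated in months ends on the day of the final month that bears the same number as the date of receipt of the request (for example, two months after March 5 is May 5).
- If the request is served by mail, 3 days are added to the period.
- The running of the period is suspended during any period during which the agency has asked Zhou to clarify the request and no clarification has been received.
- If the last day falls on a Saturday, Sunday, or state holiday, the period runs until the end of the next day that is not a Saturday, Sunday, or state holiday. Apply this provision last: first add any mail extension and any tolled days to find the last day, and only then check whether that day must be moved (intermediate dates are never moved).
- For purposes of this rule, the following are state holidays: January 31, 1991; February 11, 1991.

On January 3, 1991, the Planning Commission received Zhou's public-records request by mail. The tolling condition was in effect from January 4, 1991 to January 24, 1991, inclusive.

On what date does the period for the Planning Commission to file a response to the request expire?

February 27, 1991

1 month after January 3, 1991 is February 3, 1991.
Service was by mail, adding 3 days: February 3, 1991 + 3 days = February 6, 1991.
From January 4, 1991 through January 24, 1991 inclusive is 21 days; tolling adds 21 days: February 6, 1991 + 21 days = February 27, 1991.
February 27, 1991 is a Wednesday and not a state holiday, so no extension applies.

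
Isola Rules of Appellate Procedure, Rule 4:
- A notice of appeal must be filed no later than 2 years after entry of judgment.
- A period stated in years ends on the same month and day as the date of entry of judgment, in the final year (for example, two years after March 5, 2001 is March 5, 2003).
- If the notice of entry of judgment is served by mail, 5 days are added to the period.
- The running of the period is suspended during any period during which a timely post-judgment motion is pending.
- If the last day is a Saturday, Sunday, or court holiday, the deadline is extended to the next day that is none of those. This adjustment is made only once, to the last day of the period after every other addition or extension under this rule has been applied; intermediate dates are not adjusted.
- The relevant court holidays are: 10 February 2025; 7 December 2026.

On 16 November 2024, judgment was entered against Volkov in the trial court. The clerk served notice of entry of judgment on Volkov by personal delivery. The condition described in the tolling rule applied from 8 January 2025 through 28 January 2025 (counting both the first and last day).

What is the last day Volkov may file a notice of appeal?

2 years after 16 November 2024 is November 16, 2026.
Service was not by mail, so no mail extension applies.
From January 8, 2025 through January 28, 2025 inclusive is 21 days; tolling adds 21 days: November 16, 2026 + 21 days = December 7, 2026.
December 7, 2026 is a listed holiday. The next qualifying day is December 8, 2026.

December 8, 2026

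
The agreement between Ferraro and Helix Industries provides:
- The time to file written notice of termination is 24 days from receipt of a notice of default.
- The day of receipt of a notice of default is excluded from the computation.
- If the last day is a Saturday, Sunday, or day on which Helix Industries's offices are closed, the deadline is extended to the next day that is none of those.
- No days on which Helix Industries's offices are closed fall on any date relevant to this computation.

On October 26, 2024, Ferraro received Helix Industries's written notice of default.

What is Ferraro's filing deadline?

24 days after October 26, 2024 is November 19, 2024.
November 19, 2024 is a Tuesday and not a day on which Helix Industries's offices are closed, so no extension applies.

November 19, 2024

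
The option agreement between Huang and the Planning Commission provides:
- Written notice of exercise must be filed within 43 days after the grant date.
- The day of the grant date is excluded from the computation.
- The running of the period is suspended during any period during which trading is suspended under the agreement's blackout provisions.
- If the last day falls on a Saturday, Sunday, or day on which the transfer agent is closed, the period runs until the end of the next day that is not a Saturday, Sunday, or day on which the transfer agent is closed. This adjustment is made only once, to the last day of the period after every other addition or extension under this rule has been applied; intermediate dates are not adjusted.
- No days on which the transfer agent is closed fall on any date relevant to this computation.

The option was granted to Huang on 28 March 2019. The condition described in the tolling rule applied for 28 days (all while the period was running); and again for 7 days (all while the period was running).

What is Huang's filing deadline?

June 14, 2019

43 days after 28 March 2019 is May 10, 2019.
Tolling adds 28 days: May 10, 2019 + 28 days = June 7, 2019.
Tolling adds 7 days: June 7, 2019 + 7 days = June 14, 2019.
June 14, 2019 is a Friday and not a day on which the transfer agent is closed, so no extension applies.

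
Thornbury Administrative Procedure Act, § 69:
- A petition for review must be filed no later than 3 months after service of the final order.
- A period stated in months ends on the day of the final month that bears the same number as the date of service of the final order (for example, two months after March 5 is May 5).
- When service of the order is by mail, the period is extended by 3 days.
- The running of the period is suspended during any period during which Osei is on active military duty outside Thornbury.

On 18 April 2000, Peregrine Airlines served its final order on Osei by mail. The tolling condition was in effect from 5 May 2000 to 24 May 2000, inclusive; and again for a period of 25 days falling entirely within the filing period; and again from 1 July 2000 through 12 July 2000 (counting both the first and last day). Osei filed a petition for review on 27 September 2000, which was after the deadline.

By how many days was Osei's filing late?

3 months after 18 April 2000 is July 18, 2000.
Service was by mail, adding 3 days: July 18, 2000 + 3 days = July 21, 2000.
From May 5, 2000 through May 24, 2000 inclusive is 20 days; tolling adds 20 days: July 21, 2000 + 20 days = August 10, 2000.
Tolling adds 25 days: August 10, 2000 + 25 days = September 4, 2000.
From July 1, 2000 through July 12, 2000 inclusive is 12 days; tolling adds 12 days: September 4, 2000 + 12 days = September 16, 2000.
The deadline is September 16, 2000; from September 16, 2000 to September 27, 2000 is 11 days.

11 days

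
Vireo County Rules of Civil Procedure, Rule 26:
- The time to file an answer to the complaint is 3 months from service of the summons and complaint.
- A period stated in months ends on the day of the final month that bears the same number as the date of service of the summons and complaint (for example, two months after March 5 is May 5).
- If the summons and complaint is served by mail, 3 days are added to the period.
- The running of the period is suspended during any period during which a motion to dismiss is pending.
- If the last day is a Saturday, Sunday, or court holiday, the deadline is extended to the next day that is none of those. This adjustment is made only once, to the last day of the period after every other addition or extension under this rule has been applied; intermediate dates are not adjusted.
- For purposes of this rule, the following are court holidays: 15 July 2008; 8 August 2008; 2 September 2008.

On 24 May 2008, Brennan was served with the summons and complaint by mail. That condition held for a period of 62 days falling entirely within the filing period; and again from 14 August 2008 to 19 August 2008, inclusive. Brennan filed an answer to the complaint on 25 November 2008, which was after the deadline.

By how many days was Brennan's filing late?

22 days

3 months after 24 May 2008 is August 24, 2008.
Service was by mail, adding 3 days: August 24, 2008 + 3 days = August 27, 2008.
Tolling adds 62 days: August 27, 2008 + 62 days = October 28, 2008.
From August 14, 2008 through August 19, 2008 inclusive is 6 days; tolling adds 6 days: October 28, 2008 + 6 days = November 3, 2008.
November 3, 2008 is a Monday and not a court holiday, so no extension applies.
The deadline is November 3, 2008; from November 3, 2008 to November 25, 2008 is 22 days.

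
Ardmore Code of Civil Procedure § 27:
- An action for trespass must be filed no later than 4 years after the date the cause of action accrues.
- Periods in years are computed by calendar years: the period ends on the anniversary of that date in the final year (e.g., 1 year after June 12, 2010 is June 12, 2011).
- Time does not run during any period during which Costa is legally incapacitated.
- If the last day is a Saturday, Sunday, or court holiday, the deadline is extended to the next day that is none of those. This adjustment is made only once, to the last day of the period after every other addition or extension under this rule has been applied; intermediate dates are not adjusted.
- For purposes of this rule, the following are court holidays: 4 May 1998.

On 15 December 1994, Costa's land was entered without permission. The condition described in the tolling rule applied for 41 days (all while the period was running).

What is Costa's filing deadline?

January 25, 1999

4 years after 15 December 1994 is December 15, 1998.
Tolling adds 41 days: December 15, 1998 + 41 days = January 25, 1999.
January 25, 1999 is a Monday and not a court holiday, so no extension applies.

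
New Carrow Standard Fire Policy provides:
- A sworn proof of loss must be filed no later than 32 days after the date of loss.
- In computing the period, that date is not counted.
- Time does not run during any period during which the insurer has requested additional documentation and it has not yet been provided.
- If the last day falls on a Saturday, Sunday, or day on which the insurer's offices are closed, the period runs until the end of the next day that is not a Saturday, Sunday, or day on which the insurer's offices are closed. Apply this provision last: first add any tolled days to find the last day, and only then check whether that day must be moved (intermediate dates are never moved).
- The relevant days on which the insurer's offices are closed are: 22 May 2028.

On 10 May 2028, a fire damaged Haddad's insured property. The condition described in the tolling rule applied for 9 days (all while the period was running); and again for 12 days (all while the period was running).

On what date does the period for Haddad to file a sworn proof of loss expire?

July 3, 2028

32 days after 10 May 2028 is June 11, 2028.
Tolling adds 9 days: June 11, 2028 + 9 days = June 20, 2028.
Tolling adds 12 days: June 20, 2028 + 12 days = July 2, 2028.
July 2, 2028 is Sunday. The next qualifying day is July 3, 2028.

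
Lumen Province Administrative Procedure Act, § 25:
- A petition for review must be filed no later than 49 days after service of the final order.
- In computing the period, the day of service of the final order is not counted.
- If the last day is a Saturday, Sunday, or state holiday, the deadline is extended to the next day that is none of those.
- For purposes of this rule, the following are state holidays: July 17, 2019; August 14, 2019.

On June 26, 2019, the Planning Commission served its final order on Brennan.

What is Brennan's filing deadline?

49 days after June 26, 2019 is August 14, 2019.
August 14, 2019 is a listed holiday. The next qualifying day is August 15, 2019.

August 15, 2019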